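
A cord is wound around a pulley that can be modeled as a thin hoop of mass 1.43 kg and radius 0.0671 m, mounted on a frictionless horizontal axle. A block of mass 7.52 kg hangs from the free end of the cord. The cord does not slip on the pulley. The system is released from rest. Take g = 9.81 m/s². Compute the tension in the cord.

I = MR² = (1.43)(0.0671)² = 0.006438 kg·m².
Block: mg − T = ma. Pulley: TR = Iα. No-slip: a = αR, so T = (I/R²)a = 1.430·a.
Then mg = (m + 1.430)a, so a = (7.52)(9.81)/(7.52 + 1.430) = 8.243 m/s².
T = 1.430·a = 11.79 N.

T ≈ 11.8 N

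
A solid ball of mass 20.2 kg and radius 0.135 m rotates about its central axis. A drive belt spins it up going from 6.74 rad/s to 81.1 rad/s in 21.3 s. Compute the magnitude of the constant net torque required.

I = (2/5)MR² = (2/5)(20.2)(0.135)² = 0.1473 kg·m².
α = Δω/Δt = (81.1 − 6.74)/21.3 = 3.491 rad/s².
τ = Iα = (0.1473)(3.491) = 0.5141 N·m.

τ ≈ 0.514 N·m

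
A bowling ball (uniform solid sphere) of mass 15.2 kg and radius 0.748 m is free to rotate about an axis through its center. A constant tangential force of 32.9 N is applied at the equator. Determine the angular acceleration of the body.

I = (2/5)MR² = (2/5)(15.2)(0.748)² = 3.402 kg·m².
τ = F R = (32.9)(0.748) = 24.61 N·m.
Newton's second law for rotation, τ = Iα, gives α = τ/I = 24.61/3.402 = 7.234 rad/s².

α ≈ 7.23 rad/s²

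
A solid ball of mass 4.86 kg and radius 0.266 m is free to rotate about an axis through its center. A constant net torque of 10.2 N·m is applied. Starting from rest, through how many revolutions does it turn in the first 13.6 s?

≈ 1090 revolutions

I = (2/5)MR² = (2/5)(4.86)(0.266)² = 0.1375 kg·m².
α = τ/I = 10.2/0.1375 = 74.16 rad/s².
θ = ½αt² = ½(74.16)(13.6)² = 6858 rad.
Revolutions = θ/(2π) = 1091.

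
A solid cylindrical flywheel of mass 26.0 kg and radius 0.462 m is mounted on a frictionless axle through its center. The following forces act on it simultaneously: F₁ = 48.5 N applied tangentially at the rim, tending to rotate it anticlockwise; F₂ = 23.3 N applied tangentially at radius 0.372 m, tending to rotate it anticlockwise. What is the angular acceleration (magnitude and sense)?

I = ½MR² = (1/2)(26.0)(0.462)² = 2.775 kg·m².
Taking anticlockwise as positive: τ₁ = +(48.5)(0.462) = +22.41 N·m; τ₂ = +(23.3)(0.372) = +8.668 N·m.
Net torque τ = 31.07 N·m.
α = τ/I = 31.07/2.775 = 11.20 rad/s².

α ≈ 11.2 rad/s², anticlockwise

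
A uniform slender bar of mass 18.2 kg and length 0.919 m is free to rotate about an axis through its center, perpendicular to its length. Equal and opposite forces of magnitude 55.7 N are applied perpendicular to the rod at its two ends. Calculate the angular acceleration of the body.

α ≈ 40.0 rad/s²

I = (1/12)ML² = (1/12)(18.2)(0.919)² = 1.281 kg·m².
The couple gives τ = F·(L/2) + F·(L/2) = F L = (55.7)(0.919) = 51.19 N·m.
Newton's second law for rotation, τ = Iα, gives α = τ/I = 51.19/1.281 = 39.96 rad/s².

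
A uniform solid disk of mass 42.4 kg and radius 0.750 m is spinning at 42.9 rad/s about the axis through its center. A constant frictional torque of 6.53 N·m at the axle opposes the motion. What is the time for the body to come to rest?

t ≈ 78.3 s

I = ½MR² = (1/2)(42.4)(0.750)² = 11.92 kg·m².
The net torque has magnitude 6.53 N·m, opposing ω.
|α| = τ/I = 6.530/11.92 = 0.5476 rad/s² (deceleration).
0 = ω₀ − |α|t ⇒ t = ω₀/|α| = 42.9/0.5476 = 78.34 s.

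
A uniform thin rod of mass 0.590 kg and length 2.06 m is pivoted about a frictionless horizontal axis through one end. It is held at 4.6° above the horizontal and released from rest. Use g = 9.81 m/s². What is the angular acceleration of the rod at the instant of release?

About the pivot, I = (1/3)ML² = (1/3)(0.590)(2.06)² = 0.8346 kg·m².
The weight acts at the center, a distance L/2 = 1.030 m from the pivot; τ = Mg(L/2) cos 4.6° = 5.942 N·m.
α = τ/I = 5.942/0.8346 = 7.120 rad/s².

α ≈ 7.12 rad/s²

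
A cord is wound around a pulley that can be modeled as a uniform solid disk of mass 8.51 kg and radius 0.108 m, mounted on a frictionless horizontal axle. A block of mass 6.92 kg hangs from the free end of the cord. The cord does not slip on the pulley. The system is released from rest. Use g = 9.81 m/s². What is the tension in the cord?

T ≈ 25.8 N

I = ½MR² = (1/2)(8.51)(0.108)² = 0.04963 kg·m².
Block: mg − T = ma. Pulley: TR = Iα. No-slip: a = αR, so T = (I/R²)a = 4.255·a.
Then mg = (m + 4.255)a, so a = (6.92)(9.81)/(6.92 + 4.255) = 6.075 m/s².
T = 4.255·a = 25.85 N.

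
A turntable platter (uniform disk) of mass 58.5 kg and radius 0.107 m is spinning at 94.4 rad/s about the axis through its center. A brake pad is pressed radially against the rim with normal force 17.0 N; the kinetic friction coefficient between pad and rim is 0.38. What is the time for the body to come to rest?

t ≈ 45.7 s

I = ½MR² = (1/2)(58.5)(0.107)² = 0.3349 kg·m².
Friction force f = μN = (0.38)(17.0) = 6.460 N at the rim; torque magnitude τ = fR = 0.6912 N·m, opposing ω.
|α| = τ/I = 0.6912/0.3349 = 2.064 rad/s² (deceleration).
0 = ω₀ − |α|t ⇒ t = ω₀/|α| = 94.4/2.064 = 45.74 s.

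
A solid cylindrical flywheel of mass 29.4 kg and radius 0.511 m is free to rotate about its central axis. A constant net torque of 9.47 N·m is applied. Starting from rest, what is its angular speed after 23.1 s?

I = ½MR² = (1/2)(29.4)(0.511)² = 3.838 kg·m².
α = τ/I = 9.47/3.838 = 2.467 rad/s².
ω = ω₀ + αt = 0 + (2.467)(23.1) = 56.99 rad/s.

ω ≈ 57.0 rad/s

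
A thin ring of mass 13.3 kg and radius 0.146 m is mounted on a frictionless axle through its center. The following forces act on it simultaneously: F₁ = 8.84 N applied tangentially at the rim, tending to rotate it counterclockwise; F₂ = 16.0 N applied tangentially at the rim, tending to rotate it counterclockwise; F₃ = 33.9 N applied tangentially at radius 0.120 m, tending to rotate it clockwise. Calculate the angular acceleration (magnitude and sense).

I = MR² = (13.3)(0.146)² = 0.2835 kg·m².
Taking counterclockwise as positive: τ₁ = +(8.84)(0.146) = +1.291 N·m; τ₂ = +(16.0)(0.146) = +2.336 N·m; τ₃ = −(33.9)(0.120) = −4.068 N·m.
Net torque τ = -0.4414 N·m.
α = τ/I = -0.4414/0.2835 = -1.557 rad/s².

α ≈ 1.56 rad/s², clockwise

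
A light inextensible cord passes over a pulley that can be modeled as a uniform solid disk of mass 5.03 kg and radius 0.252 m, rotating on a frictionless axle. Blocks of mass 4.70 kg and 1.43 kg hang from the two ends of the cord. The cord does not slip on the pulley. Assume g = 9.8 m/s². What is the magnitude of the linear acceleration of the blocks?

I = ½MR² = (1/2)(5.03)(0.252)² = 0.1597 kg·m².
Heavier block: m₁g − T₁ = m₁a. Lighter block: T₂ − m₂g = m₂a.
Pulley: (T₁ − T₂)R = Iα = I(a/R), so T₁ − T₂ = (I/R²)a = (1/2)M_p a = 2.515·a.
Adding the three: (m₁ − m₂)g = (m₁ + m₂ + 2.515)a, so a = (4.70 − 1.43)(9.8)/(4.70 + 1.43 + 2.515) = 3.707 m/s².

a ≈ 3.71 m/s²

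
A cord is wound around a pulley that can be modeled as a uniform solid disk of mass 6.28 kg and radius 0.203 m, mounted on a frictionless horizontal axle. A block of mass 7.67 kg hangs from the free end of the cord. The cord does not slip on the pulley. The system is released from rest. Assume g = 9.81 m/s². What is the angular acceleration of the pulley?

I = ½MR² = (1/2)(6.28)(0.203)² = 0.1294 kg·m².
Block: mg − T = ma. Pulley: TR = Iα. No-slip: a = αR, so T = (I/R²)a = 3.140·a.
Then mg = (m + 3.140)a, so a = (7.67)(9.81)/(7.67 + 3.140) = 6.960 m/s².
α = a/R = 6.960/0.203 = 34.29 rad/s².

α ≈ 34.3 rad/s²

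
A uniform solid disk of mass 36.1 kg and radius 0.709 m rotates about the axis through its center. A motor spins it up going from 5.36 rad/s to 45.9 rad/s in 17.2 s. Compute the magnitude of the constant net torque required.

I = ½MR² = (1/2)(36.1)(0.709)² = 9.073 kg·m².
α = Δω/Δt = (45.9 − 5.36)/17.2 = 2.357 rad/s².
τ = Iα = (9.073)(2.357) = 21.39 N·m.

τ ≈ 21.4 N·m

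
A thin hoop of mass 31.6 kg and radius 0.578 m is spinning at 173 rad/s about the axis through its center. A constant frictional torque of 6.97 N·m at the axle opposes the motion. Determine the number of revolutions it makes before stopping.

I = MR² = (31.6)(0.578)² = 10.56 kg·m².
The net torque has magnitude 6.97 N·m, opposing ω.
|α| = τ/I = 6.970/10.56 = 0.6602 rad/s² (deceleration).
ω² = ω₀² − 2|α|θ with ω = 0 ⇒ θ = ω₀²/(2|α|) = 22670 rad = 3607 rev.

≈ 3610 revolutions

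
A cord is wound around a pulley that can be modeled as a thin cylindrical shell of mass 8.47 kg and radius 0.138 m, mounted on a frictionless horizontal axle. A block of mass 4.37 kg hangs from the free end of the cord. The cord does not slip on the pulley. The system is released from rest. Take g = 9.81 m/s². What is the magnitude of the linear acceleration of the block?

I = MR² = (8.47)(0.138)² = 0.1613 kg·m².
Block: mg − T = ma. Pulley: TR = Iα. No-slip: a = αR, so T = (I/R²)a = 8.470·a.
Then mg = (m + 8.470)a, so a = (4.37)(9.81)/(4.37 + 8.470) = 3.339 m/s².

a ≈ 3.34 m/s²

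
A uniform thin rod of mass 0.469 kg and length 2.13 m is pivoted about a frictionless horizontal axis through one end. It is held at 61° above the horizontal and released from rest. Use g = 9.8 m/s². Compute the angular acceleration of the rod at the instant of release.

About the pivot, I = (1/3)ML² = (1/3)(0.469)(2.13)² = 0.7093 kg·m².
The weight acts at the center, a distance L/2 = 1.065 m from the pivot; τ = Mg(L/2) cos 61° = 2.373 N·m.
α = τ/I = 2.373/0.7093 = 3.346 rad/s².

α ≈ 3.35 rad/s²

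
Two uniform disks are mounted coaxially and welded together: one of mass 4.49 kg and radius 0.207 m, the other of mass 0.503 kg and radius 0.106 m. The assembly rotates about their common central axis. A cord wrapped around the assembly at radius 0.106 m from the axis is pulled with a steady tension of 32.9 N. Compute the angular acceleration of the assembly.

I = ½M₁R₁² + ½M₂R₂² = ½(4.49)(0.207)² + ½(0.503)(0.106)² = 0.09902 kg·m².
τ = F r = (32.9)(0.106) = 3.487 N·m.
α = τ/I = 3.487/0.09902 = 35.22 rad/s².

α ≈ 35.2 rad/s²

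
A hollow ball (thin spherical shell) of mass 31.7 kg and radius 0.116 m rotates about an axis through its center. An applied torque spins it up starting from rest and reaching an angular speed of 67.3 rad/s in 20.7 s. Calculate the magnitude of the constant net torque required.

τ ≈ 0.925 N·m

I = (2/3)MR² = (2/3)(31.7)(0.116)² = 0.2844 kg·m².
α = Δω/Δt = (67.3 − 0)/20.7 = 3.251 rad/s².
τ = Iα = (0.2844)(3.251) = 0.9245 N·m.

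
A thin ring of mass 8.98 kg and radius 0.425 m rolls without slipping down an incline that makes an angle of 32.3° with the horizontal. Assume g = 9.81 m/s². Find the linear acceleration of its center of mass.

a ≈ 2.62 m/s²

Translation along the incline: Mg sinθ − f = Ma.
Rotation about the center: fR = Iα with I = MR². No-slip gives a = αR, so f = (I/R²)a = M a.
Substituting: Mg sinθ = (1 + 1.000)Ma, so a = g sinθ/(1 + 1.000) = (9.81) sin 32.3° / 2.000 = 2.621 m/s².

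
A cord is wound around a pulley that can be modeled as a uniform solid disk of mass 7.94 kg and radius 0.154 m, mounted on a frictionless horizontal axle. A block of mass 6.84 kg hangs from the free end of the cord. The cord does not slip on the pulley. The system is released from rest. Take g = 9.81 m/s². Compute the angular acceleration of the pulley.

α ≈ 40.3 rad/s²

I = ½MR² = (1/2)(7.94)(0.154)² = 0.09415 kg·m².
Block: mg − T = ma. Pulley: TR = Iα. No-slip: a = αR, so T = (I/R²)a = 3.970·a.
Then mg = (m + 3.970)a, so a = (6.84)(9.81)/(6.84 + 3.970) = 6.207 m/s².
α = a/R = 6.207/0.154 = 40.31 rad/s².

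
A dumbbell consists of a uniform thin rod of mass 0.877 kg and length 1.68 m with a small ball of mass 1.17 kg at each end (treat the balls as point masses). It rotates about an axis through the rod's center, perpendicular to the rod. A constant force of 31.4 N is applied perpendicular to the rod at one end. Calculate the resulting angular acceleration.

α ≈ 14.2 rad/s²

I_rod = (1/12)ML² = (1/12)(0.877)(1.68)² = 0.2063 kg·m².
I_balls = 2·m·(L/2)² = 2(1.17)(0.8400)² = 1.651 kg·m².
Total I = 1.857 kg·m².
τ = F·(L/2) = (31.4)(0.840) = 26.38 N·m.
α = τ/I = 26.38/1.857 = 14.20 rad/s².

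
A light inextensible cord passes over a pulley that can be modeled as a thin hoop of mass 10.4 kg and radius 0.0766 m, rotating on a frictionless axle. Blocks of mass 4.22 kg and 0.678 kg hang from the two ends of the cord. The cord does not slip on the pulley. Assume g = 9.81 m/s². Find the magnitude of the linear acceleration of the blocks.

a ≈ 2.27 m/s²

I = MR² = (10.4)(0.0766)² = 0.06102 kg·m².
Heavier block: m₁g − T₁ = m₁a. Lighter block: T₂ − m₂g = m₂a.
Pulley: (T₁ − T₂)R = Iα = I(a/R), so T₁ − T₂ = (I/R²)a = 1·M_p a = 10.40·a.
Adding the three: (m₁ − m₂)g = (m₁ + m₂ + 10.40)a, so a = (4.22 − 0.678)(9.81)/(4.22 + 0.678 + 10.40) = 2.271 m/s².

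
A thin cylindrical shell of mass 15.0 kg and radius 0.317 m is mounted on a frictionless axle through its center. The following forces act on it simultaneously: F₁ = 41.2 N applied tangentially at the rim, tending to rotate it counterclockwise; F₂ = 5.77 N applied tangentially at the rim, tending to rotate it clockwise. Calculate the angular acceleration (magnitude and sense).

I = MR² = (15.0)(0.317)² = 1.507 kg·m².
Taking counterclockwise as positive: τ₁ = +(41.2)(0.317) = +13.06 N·m; τ₂ = −(5.77)(0.317) = −1.829 N·m.
Net torque τ = 11.23 N·m.
α = τ/I = 11.23/1.507 = 7.451 rad/s².

α ≈ 7.45 rad/s², counterclockwise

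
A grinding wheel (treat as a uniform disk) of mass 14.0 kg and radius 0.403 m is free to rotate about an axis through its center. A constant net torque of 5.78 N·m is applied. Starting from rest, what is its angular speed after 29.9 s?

ω ≈ 152 rad/s

I = ½MR² = (1/2)(14.0)(0.403)² = 1.137 kg·m².
α = τ/I = 5.78/1.137 = 5.084 rad/s².
ω = ω₀ + αt = 0 + (5.084)(29.9) = 152.0 rad/s.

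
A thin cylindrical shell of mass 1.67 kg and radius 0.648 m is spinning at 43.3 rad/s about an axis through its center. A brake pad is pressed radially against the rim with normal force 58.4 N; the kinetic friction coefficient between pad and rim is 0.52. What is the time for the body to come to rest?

t ≈ 1.54 s

I = MR² = (1.67)(0.648)² = 0.7012 kg·m².
Friction force f = μN = (0.52)(58.4) = 30.37 N at the rim; torque magnitude τ = fR = 19.68 N·m, opposing ω.
|α| = τ/I = 19.68/0.7012 = 28.06 rad/s² (deceleration).
0 = ω₀ − |α|t ⇒ t = ω₀/|α| = 43.3/28.06 = 1.543 s.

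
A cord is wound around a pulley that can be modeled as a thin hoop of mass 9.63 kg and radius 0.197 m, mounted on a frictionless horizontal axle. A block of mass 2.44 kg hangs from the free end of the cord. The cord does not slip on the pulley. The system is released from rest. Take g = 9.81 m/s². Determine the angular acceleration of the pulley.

α ≈ 10.1 rad/s²

I = MR² = (9.63)(0.197)² = 0.3737 kg·m².
Block: mg − T = ma. Pulley: TR = Iα. No-slip: a = αR, so T = (I/R²)a = 9.630·a.
Then mg = (m + 9.630)a, so a = (2.44)(9.81)/(2.44 + 9.630) = 1.983 m/s².
α = a/R = 1.983/0.197 = 10.07 rad/s².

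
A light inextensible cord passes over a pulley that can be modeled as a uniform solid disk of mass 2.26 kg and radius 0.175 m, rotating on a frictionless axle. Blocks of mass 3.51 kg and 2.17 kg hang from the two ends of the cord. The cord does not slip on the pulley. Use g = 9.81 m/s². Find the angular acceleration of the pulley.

α ≈ 11.0 rad/s²

I = ½MR² = (1/2)(2.26)(0.175)² = 0.03461 kg·m².
Heavier block: m₁g − T₁ = m₁a. Lighter block: T₂ − m₂g = m₂a.
Pulley: (T₁ − T₂)R = Iα = I(a/R), so T₁ − T₂ = (I/R²)a = (1/2)M_p a = 1.130·a.
Adding the three: (m₁ − m₂)g = (m₁ + m₂ + 1.130)a, so a = (3.51 − 2.17)(9.81)/(3.51 + 2.17 + 1.130) = 1.930 m/s².
α = a/R = 1.930/0.175 = 11.03 rad/s².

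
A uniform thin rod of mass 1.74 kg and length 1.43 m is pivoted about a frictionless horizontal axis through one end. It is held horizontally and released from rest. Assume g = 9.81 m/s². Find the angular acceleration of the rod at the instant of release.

α ≈ 10.3 rad/s²

About the pivot, I = (1/3)ML² = (1/3)(1.74)(1.43)² = 1.186 kg·m².
The weight acts at the center, a distance L/2 = 0.7150 m from the pivot; τ = Mg(L/2) = 12.20 N·m.
α = τ/I = 12.20/1.186 = 10.29 rad/s².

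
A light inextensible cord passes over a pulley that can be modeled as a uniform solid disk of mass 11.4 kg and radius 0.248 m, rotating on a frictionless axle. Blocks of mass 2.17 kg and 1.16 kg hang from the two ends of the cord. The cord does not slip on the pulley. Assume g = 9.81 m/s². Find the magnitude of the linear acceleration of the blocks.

I = ½MR² = (1/2)(11.4)(0.248)² = 0.3506 kg·m².
Heavier block: m₁g − T₁ = m₁a. Lighter block: T₂ − m₂g = m₂a.
Pulley: (T₁ − T₂)R = Iα = I(a/R), so T₁ − T₂ = (I/R²)a = (1/2)M_p a = 5.700·a.
Adding the three: (m₁ − m₂)g = (m₁ + m₂ + 5.700)a, so a = (2.17 − 1.16)(9.81)/(2.17 + 1.16 + 5.700) = 1.097 m/s².

a ≈ 1.10 m/s²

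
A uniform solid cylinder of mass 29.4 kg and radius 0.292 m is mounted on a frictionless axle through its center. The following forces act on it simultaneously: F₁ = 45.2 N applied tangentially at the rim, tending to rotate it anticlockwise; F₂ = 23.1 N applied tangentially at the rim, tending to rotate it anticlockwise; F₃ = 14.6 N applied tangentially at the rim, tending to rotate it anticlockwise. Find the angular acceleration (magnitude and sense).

I = ½MR² = (1/2)(29.4)(0.292)² = 1.253 kg·m².
Taking anticlockwise as positive: τ₁ = +(45.2)(0.292) = +13.20 N·m; τ₂ = +(23.1)(0.292) = +6.745 N·m; τ₃ = +(14.6)(0.292) = +4.263 N·m.
Net torque τ = 24.21 N·m.
α = τ/I = 24.21/1.253 = 19.31 rad/s².

α ≈ 19.3 rad/s², anticlockwise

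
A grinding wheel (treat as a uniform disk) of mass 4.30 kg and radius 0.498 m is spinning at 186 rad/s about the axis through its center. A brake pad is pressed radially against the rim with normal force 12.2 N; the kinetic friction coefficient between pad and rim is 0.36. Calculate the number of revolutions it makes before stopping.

I = ½MR² = (1/2)(4.30)(0.498)² = 0.5332 kg·m².
Friction force f = μN = (0.36)(12.2) = 4.392 N at the rim; torque magnitude τ = fR = 2.187 N·m, opposing ω.
|α| = τ/I = 2.187/0.5332 = 4.102 rad/s² (deceleration).
ω² = ω₀² − 2|α|θ with ω = 0 ⇒ θ = ω₀²/(2|α|) = 4217 rad = 671.2 rev.

≈ 671 revolutions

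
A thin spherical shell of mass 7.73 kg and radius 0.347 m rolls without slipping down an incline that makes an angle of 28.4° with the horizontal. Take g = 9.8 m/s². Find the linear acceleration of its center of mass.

Translation along the incline: Mg sinθ − f = Ma.
Rotation about the center: fR = Iα with I = (2/3)MR². No-slip gives a = αR, so f = (I/R²)a = (2/3)M a.
Substituting: Mg sinθ = (1 + 0.6667)Ma, so a = g sinθ/(1 + 0.6667) = (9.8) sin 28.4° / 1.667 = 2.797 m/s².

a ≈ 2.80 m/s²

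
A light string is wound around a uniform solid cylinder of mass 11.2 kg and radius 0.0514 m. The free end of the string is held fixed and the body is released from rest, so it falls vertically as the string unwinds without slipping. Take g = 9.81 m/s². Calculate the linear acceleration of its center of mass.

Translation: Mg − T = Ma. Rotation about the center: TR = Iα with I = ½MR².
With a = αR: T = (I/R²)a = (1/2)M a, so Mg = (1 + 0.5000)Ma.
a = g/(1 + 0.5000) = 9.81/1.500 = 6.540 m/s².

a ≈ 6.54 m/s²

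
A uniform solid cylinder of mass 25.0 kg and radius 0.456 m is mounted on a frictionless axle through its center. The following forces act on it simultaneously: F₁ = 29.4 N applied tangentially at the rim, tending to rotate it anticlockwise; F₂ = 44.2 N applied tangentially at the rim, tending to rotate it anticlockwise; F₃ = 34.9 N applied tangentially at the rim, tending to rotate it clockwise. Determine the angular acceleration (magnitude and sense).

I = ½MR² = (1/2)(25.0)(0.456)² = 2.599 kg·m².
Taking anticlockwise as positive: τ₁ = +(29.4)(0.456) = +13.41 N·m; τ₂ = +(44.2)(0.456) = +20.16 N·m; τ₃ = −(34.9)(0.456) = −15.91 N·m.
Net torque τ = 17.65 N·m.
α = τ/I = 17.65/2.599 = 6.789 rad/s².

α ≈ 6.79 rad/s², anticlockwise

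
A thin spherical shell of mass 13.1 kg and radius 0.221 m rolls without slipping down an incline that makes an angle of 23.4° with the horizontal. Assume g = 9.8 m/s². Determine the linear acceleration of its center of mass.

a ≈ 2.34 m/s²

Translation along the incline: Mg sinθ − f = Ma.
Rotation about the center: fR = Iα with I = (2/3)MR². No-slip gives a = αR, so f = (I/R²)a = (2/3)M a.
Substituting: Mg sinθ = (1 + 0.6667)Ma, so a = g sinθ/(1 + 0.6667) = (9.8) sin 23.4° / 1.667 = 2.335 m/s².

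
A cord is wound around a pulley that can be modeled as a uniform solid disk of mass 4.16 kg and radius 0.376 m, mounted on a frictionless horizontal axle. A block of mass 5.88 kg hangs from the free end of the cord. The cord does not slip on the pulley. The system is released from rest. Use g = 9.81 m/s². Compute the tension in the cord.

I = ½MR² = (1/2)(4.16)(0.376)² = 0.2941 kg·m².
Block: mg − T = ma. Pulley: TR = Iα. No-slip: a = αR, so T = (I/R²)a = 2.080·a.
Then mg = (m + 2.080)a, so a = (5.88)(9.81)/(5.88 + 2.080) = 7.247 m/s².
T = 2.080·a = 15.07 N.

T ≈ 15.1 N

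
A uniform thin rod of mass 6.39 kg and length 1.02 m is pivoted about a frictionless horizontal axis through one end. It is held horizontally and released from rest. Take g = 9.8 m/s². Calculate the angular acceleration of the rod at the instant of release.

About the pivot, I = (1/3)ML² = (1/3)(6.39)(1.02)² = 2.216 kg·m².
The weight acts at the center, a distance L/2 = 0.5100 m from the pivot; τ = Mg(L/2) = 31.94 N·m.
α = τ/I = 31.94/2.216 = 14.41 rad/s².

α ≈ 14.4 rad/s²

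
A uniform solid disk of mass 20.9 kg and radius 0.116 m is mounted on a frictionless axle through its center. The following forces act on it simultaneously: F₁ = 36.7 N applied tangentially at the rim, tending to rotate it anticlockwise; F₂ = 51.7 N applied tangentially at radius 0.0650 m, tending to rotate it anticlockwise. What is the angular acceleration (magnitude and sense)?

α ≈ 54.2 rad/s², anticlockwise

I = ½MR² = (1/2)(20.9)(0.116)² = 0.1406 kg·m².
Taking anticlockwise as positive: τ₁ = +(36.7)(0.116) = +4.257 N·m; τ₂ = +(51.7)(0.0650) = +3.361 N·m.
Net torque τ = 7.618 N·m.
α = τ/I = 7.618/0.1406 = 54.17 rad/s².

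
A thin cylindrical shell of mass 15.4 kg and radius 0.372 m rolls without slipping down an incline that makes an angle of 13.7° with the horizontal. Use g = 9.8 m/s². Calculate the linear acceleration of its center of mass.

a ≈ 1.16 m/s²

Translation along the incline: Mg sinθ − f = Ma.
Rotation about the center: fR = Iα with I = MR². No-slip gives a = αR, so f = (I/R²)a = M a.
Substituting: Mg sinθ = (1 + 1.000)Ma, so a = g sinθ/(1 + 1.000) = (9.8) sin 13.7° / 2.000 = 1.161 m/s².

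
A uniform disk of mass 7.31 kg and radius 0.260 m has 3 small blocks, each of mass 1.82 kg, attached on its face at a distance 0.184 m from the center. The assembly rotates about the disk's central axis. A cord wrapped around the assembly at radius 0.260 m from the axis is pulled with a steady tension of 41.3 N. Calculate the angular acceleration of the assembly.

α ≈ 24.9 rad/s²

I_disk = ½MR² = ½(7.31)(0.260)² = 0.2471 kg·m².
I_blocks = 3·m·r² = 3(1.82)(0.184)² = 0.1849 kg·m².
Total I = 0.4319 kg·m².
τ = F r = (41.3)(0.260) = 10.74 N·m.
α = τ/I = 10.74/0.4319 = 24.86 rad/s².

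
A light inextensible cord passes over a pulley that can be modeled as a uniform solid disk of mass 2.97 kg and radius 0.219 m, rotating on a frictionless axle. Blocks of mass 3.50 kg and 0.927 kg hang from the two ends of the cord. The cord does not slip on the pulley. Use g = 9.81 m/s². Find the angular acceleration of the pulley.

α ≈ 19.5 rad/s²

I = ½MR² = (1/2)(2.97)(0.219)² = 0.07122 kg·m².
Heavier block: m₁g − T₁ = m₁a. Lighter block: T₂ − m₂g = m₂a.
Pulley: (T₁ − T₂)R = Iα = I(a/R), so T₁ − T₂ = (I/R²)a = (1/2)M_p a = 1.485·a.
Adding the three: (m₁ − m₂)g = (m₁ + m₂ + 1.485)a, so a = (3.50 − 0.927)(9.81)/(3.50 + 0.927 + 1.485) = 4.269 m/s².
α = a/R = 4.269/0.219 = 19.50 rad/s².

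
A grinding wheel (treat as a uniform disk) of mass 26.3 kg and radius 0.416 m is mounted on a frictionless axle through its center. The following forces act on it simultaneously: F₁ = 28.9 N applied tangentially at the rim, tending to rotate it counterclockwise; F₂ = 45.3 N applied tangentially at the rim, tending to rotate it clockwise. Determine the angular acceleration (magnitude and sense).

I = ½MR² = (1/2)(26.3)(0.416)² = 2.276 kg·m².
Taking counterclockwise as positive: τ₁ = +(28.9)(0.416) = +12.02 N·m; τ₂ = −(45.3)(0.416) = −18.84 N·m.
Net torque τ = -6.822 N·m.
α = τ/I = -6.822/2.276 = -2.998 rad/s².

α ≈ 3.00 rad/s², clockwise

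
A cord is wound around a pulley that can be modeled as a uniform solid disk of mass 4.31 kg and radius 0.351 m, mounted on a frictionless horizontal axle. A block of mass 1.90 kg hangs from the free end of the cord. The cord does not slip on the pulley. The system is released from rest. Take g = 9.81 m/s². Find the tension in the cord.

I = ½MR² = (1/2)(4.31)(0.351)² = 0.2655 kg·m².
Block: mg − T = ma. Pulley: TR = Iα. No-slip: a = αR, so T = (I/R²)a = 2.155·a.
Then mg = (m + 2.155)a, so a = (1.90)(9.81)/(1.90 + 2.155) = 4.597 m/s².
T = 2.155·a = 9.906 N.

T ≈ 9.91 N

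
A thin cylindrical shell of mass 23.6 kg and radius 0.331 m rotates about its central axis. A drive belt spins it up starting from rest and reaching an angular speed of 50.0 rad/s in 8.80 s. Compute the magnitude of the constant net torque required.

I = MR² = (23.6)(0.331)² = 2.586 kg·m².
α = Δω/Δt = (50.0 − 0)/8.80 = 5.682 rad/s².
τ = Iα = (2.586)(5.682) = 14.69 N·m.

τ ≈ 14.7 N·m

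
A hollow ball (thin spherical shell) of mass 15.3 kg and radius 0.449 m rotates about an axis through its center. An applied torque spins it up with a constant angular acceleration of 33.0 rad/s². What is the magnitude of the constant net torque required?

I = (2/3)MR² = (2/3)(15.3)(0.449)² = 2.056 kg·m².
τ = Iα = (2.056)(33.00) = 67.86 N·m.

τ ≈ 67.9 N·m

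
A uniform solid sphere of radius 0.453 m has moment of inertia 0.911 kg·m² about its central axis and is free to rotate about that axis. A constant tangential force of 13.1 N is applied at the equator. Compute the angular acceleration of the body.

α ≈ 6.51 rad/s²

τ = F R = (13.1)(0.453) = 5.934 N·m.
Newton's second law for rotation, τ = Iα, gives α = τ/I = 5.934/0.9110 = 6.514 rad/s².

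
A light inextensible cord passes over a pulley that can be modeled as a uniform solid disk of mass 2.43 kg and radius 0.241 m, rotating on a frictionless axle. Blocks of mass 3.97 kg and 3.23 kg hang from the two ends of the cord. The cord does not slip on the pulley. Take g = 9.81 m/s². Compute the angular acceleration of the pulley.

I = ½MR² = (1/2)(2.43)(0.241)² = 0.07057 kg·m².
Heavier block: m₁g − T₁ = m₁a. Lighter block: T₂ − m₂g = m₂a.
Pulley: (T₁ − T₂)R = Iα = I(a/R), so T₁ − T₂ = (I/R²)a = (1/2)M_p a = 1.215·a.
Adding the three: (m₁ − m₂)g = (m₁ + m₂ + 1.215)a, so a = (3.97 − 3.23)(9.81)/(3.97 + 3.23 + 1.215) = 0.8627 m/s².
α = a/R = 0.8627/0.241 = 3.580 rad/s².

α ≈ 3.58 rad/s²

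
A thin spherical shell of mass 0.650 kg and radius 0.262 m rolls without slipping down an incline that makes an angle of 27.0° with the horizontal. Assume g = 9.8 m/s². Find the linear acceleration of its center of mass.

Translation along the incline: Mg sinθ − f = Ma.
Rotation about the center: fR = Iα with I = (2/3)MR². No-slip gives a = αR, so f = (I/R²)a = (2/3)M a.
Substituting: Mg sinθ = (1 + 0.6667)Ma, so a = g sinθ/(1 + 0.6667) = (9.8) sin 27.0° / 1.667 = 2.669 m/s².

a ≈ 2.67 m/s²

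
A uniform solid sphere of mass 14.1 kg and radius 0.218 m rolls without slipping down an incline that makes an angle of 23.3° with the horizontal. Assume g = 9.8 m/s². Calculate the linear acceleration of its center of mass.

a ≈ 2.77 m/s²

Translation along the incline: Mg sinθ − f = Ma.
Rotation about the center: fR = Iα with I = (2/5)MR². No-slip gives a = αR, so f = (I/R²)a = (2/5)M a.
Substituting: Mg sinθ = (1 + 0.4000)Ma, so a = g sinθ/(1 + 0.4000) = (9.8) sin 23.3° / 1.400 = 2.769 m/s².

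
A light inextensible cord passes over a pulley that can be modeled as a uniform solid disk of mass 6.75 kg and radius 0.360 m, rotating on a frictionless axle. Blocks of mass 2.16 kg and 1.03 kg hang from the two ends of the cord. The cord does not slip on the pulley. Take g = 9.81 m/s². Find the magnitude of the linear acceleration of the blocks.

a ≈ 1.69 m/s²

I = ½MR² = (1/2)(6.75)(0.360)² = 0.4374 kg·m².
Heavier block: m₁g − T₁ = m₁a. Lighter block: T₂ − m₂g = m₂a.
Pulley: (T₁ − T₂)R = Iα = I(a/R), so T₁ − T₂ = (I/R²)a = (1/2)M_p a = 3.375·a.
Adding the three: (m₁ − m₂)g = (m₁ + m₂ + 3.375)a, so a = (2.16 − 1.03)(9.81)/(2.16 + 1.03 + 3.375) = 1.689 m/s².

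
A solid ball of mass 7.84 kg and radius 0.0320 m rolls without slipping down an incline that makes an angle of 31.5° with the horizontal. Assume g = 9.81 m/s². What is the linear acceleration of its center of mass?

a ≈ 3.66 m/s²

Translation along the incline: Mg sinθ − f = Ma.
Rotation about the center: fR = Iα with I = (2/5)MR². No-slip gives a = αR, so f = (I/R²)a = (2/5)M a.
Substituting: Mg sinθ = (1 + 0.4000)Ma, so a = g sinθ/(1 + 0.4000) = (9.81) sin 31.5° / 1.400 = 3.661 m/s².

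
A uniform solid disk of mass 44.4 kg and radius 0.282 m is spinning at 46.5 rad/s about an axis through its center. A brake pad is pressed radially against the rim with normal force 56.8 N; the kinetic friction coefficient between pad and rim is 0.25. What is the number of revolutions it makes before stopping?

I = ½MR² = (1/2)(44.4)(0.282)² = 1.765 kg·m².
Friction force f = μN = (0.25)(56.8) = 14.20 N at the rim; torque magnitude τ = fR = 4.004 N·m, opposing ω.
|α| = τ/I = 4.004/1.765 = 2.268 rad/s² (deceleration).
ω² = ω₀² − 2|α|θ with ω = 0 ⇒ θ = ω₀²/(2|α|) = 476.6 rad = 75.86 rev.

≈ 75.9 revolutions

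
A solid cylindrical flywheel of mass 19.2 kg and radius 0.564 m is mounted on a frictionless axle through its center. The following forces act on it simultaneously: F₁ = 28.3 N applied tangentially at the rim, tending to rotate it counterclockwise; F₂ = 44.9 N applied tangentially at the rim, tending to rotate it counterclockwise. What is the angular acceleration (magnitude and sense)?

α ≈ 13.5 rad/s², counterclockwise

I = ½MR² = (1/2)(19.2)(0.564)² = 3.054 kg·m².
Taking counterclockwise as positive: τ₁ = +(28.3)(0.564) = +15.96 N·m; τ₂ = +(44.9)(0.564) = +25.32 N·m.
Net torque τ = 41.28 N·m.
α = τ/I = 41.28/3.054 = 13.52 rad/s².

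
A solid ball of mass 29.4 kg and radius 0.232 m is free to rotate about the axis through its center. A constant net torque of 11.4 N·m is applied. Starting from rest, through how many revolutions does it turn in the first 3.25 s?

≈ 15.1 revolutions

I = (2/5)MR² = (2/5)(29.4)(0.232)² = 0.6330 kg·m².
α = τ/I = 11.4/0.6330 = 18.01 rad/s².
θ = ½αt² = ½(18.01)(3.25)² = 95.12 rad.
Revolutions = θ/(2π) = 15.14.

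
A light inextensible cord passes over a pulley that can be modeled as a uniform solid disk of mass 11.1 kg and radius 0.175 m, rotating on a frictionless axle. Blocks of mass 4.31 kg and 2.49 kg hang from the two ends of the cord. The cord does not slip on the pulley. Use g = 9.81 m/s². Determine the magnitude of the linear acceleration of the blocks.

I = ½MR² = (1/2)(11.1)(0.175)² = 0.1700 kg·m².
Heavier block: m₁g − T₁ = m₁a. Lighter block: T₂ − m₂g = m₂a.
Pulley: (T₁ − T₂)R = Iα = I(a/R), so T₁ − T₂ = (I/R²)a = (1/2)M_p a = 5.550·a.
Adding the three: (m₁ − m₂)g = (m₁ + m₂ + 5.550)a, so a = (4.31 − 2.49)(9.81)/(4.31 + 2.49 + 5.550) = 1.446 m/s².

a ≈ 1.45 m/s²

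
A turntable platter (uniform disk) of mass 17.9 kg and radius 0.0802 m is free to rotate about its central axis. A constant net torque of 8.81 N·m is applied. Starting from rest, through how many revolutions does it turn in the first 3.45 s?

I = ½MR² = (1/2)(17.9)(0.0802)² = 0.05757 kg·m².
α = τ/I = 8.81/0.05757 = 153.0 rad/s².
θ = ½αt² = ½(153.0)(3.45)² = 910.8 rad.
Revolutions = θ/(2π) = 145.0.

≈ 145 revolutions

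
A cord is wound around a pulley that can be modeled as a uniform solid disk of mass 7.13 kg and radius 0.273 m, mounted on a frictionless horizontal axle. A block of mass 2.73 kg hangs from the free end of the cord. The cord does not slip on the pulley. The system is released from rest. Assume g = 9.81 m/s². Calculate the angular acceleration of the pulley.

α ≈ 15.6 rad/s²

I = ½MR² = (1/2)(7.13)(0.273)² = 0.2657 kg·m².
Block: mg − T = ma. Pulley: TR = Iα. No-slip: a = αR, so T = (I/R²)a = 3.565·a.
Then mg = (m + 3.565)a, so a = (2.73)(9.81)/(2.73 + 3.565) = 4.254 m/s².
α = a/R = 4.254/0.273 = 15.58 rad/s².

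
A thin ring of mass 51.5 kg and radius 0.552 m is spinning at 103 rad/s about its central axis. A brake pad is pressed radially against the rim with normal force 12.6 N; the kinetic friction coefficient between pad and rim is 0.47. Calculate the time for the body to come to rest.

t ≈ 494 s

I = MR² = (51.5)(0.552)² = 15.69 kg·m².
Friction force f = μN = (0.47)(12.6) = 5.922 N at the rim; torque magnitude τ = fR = 3.269 N·m, opposing ω.
|α| = τ/I = 3.269/15.69 = 0.2083 rad/s² (deceleration).
0 = ω₀ − |α|t ⇒ t = ω₀/|α| = 103/0.2083 = 494.4 s.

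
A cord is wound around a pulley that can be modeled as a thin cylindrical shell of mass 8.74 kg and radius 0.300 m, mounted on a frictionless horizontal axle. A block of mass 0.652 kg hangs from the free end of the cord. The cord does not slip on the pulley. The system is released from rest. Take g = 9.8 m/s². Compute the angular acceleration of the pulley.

I = MR² = (8.74)(0.300)² = 0.7866 kg·m².
Block: mg − T = ma. Pulley: TR = Iα. No-slip: a = αR, so T = (I/R²)a = 8.740·a.
Then mg = (m + 8.740)a, so a = (0.652)(9.8)/(0.652 + 8.740) = 0.6803 m/s².
α = a/R = 0.6803/0.300 = 2.268 rad/s².

α ≈ 2.27 rad/s²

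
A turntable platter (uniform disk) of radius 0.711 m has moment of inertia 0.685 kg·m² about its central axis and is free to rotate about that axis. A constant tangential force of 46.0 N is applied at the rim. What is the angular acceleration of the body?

α ≈ 47.7 rad/s²

τ = F R = (46.0)(0.711) = 32.71 N·m.
Newton's second law for rotation, τ = Iα, gives α = τ/I = 32.71/0.6850 = 47.75 rad/s².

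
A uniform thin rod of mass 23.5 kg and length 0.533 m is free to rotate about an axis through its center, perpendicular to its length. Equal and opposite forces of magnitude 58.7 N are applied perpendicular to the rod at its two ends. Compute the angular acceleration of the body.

I = (1/12)ML² = (1/12)(23.5)(0.533)² = 0.5563 kg·m².
The couple gives τ = F·(L/2) + F·(L/2) = F L = (58.7)(0.533) = 31.29 N·m.
From τ = Iα: α = 31.29/0.5563 = 56.24 rad/s².

α ≈ 56.2 rad/s²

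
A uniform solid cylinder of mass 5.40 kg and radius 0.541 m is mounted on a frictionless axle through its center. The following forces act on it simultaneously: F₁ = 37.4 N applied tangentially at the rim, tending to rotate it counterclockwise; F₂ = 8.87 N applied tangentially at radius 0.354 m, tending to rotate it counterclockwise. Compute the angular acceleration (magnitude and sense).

I = ½MR² = (1/2)(5.40)(0.541)² = 0.7902 kg·m².
Taking counterclockwise as positive: τ₁ = +(37.4)(0.541) = +20.23 N·m; τ₂ = +(8.87)(0.354) = +3.140 N·m.
Net torque τ = 23.37 N·m.
α = τ/I = 23.37/0.7902 = 29.58 rad/s².

α ≈ 29.6 rad/s², counterclockwise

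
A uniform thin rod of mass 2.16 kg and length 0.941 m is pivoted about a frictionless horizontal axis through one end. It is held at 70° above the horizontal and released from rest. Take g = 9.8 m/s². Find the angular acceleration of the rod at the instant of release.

About the pivot, I = (1/3)ML² = (1/3)(2.16)(0.941)² = 0.6375 kg·m².
The weight acts at the center, a distance L/2 = 0.4705 m from the pivot; τ = Mg(L/2) cos 70° = 3.406 N·m.
α = τ/I = 3.406/0.6375 = 5.343 rad/s².
(Equivalently α = (3g/(2L)) cos 70° = 5.343 rad/s².)

α ≈ 5.34 rad/s²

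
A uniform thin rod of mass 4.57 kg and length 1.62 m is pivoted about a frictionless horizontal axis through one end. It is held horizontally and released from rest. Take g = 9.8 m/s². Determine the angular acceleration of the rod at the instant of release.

α ≈ 9.07 rad/s²

About the pivot, I = (1/3)ML² = (1/3)(4.57)(1.62)² = 3.998 kg·m².
The weight acts at the center, a distance L/2 = 0.8100 m from the pivot; τ = Mg(L/2) = 36.28 N·m.
α = τ/I = 36.28/3.998 = 9.074 rad/s².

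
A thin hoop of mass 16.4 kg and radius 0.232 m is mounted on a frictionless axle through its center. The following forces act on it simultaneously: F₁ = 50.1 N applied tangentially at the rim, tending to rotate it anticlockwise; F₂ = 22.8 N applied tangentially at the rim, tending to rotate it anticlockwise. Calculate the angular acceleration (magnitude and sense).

α ≈ 19.2 rad/s², anticlockwise

I = MR² = (16.4)(0.232)² = 0.8827 kg·m².
Taking anticlockwise as positive: τ₁ = +(50.1)(0.232) = +11.62 N·m; τ₂ = +(22.8)(0.232) = +5.290 N·m.
Net torque τ = 16.91 N·m.
α = τ/I = 16.91/0.8827 = 19.16 rad/s².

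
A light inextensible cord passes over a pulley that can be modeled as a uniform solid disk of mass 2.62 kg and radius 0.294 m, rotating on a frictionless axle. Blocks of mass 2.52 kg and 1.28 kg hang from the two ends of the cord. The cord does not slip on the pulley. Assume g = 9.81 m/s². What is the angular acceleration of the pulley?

α ≈ 8.10 rad/s²

I = ½MR² = (1/2)(2.62)(0.294)² = 0.1132 kg·m².
Heavier block: m₁g − T₁ = m₁a. Lighter block: T₂ − m₂g = m₂a.
Pulley: (T₁ − T₂)R = Iα = I(a/R), so T₁ − T₂ = (I/R²)a = (1/2)M_p a = 1.310·a.
Adding the three: (m₁ − m₂)g = (m₁ + m₂ + 1.310)a, so a = (2.52 − 1.28)(9.81)/(2.52 + 1.28 + 1.310) = 2.381 m/s².
α = a/R = 2.381/0.294 = 8.097 rad/s².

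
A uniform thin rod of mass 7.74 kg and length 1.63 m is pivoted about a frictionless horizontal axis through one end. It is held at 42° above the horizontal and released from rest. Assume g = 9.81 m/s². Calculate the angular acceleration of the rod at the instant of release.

About the pivot, I = (1/3)ML² = (1/3)(7.74)(1.63)² = 6.855 kg·m².
The weight acts at the center, a distance L/2 = 0.8150 m from the pivot; τ = Mg(L/2) cos 42° = 45.99 N·m.
α = τ/I = 45.99/6.855 = 6.709 rad/s².

α ≈ 6.71 rad/s²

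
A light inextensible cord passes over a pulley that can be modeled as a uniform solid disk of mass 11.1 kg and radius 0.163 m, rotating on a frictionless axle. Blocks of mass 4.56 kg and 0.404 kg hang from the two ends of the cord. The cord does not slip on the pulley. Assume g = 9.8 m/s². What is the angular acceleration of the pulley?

I = ½MR² = (1/2)(11.1)(0.163)² = 0.1475 kg·m².
Heavier block: m₁g − T₁ = m₁a. Lighter block: T₂ − m₂g = m₂a.
Pulley: (T₁ − T₂)R = Iα = I(a/R), so T₁ − T₂ = (I/R²)a = (1/2)M_p a = 5.550·a.
Adding the three: (m₁ − m₂)g = (m₁ + m₂ + 5.550)a, so a = (4.56 − 0.404)(9.8)/(4.56 + 0.404 + 5.550) = 3.874 m/s².
α = a/R = 3.874/0.163 = 23.77 rad/s².

α ≈ 23.8 rad/s²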